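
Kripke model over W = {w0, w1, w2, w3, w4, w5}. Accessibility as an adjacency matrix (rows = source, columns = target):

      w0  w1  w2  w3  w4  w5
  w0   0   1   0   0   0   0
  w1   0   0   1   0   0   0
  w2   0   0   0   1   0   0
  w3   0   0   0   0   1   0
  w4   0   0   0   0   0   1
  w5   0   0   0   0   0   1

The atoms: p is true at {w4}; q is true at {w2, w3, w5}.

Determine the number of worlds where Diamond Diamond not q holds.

1

w0: successors {w1}; Diamond not q there: w1:F. ✗
w1: successors {w2}; Diamond not q there: w2:F. ✗
w2: successors {w3}; Diamond not q there: w3:T. ✓
w3: successors {w4}; Diamond not q there: w4:F. ✗
w4: successors {w5}; Diamond not q there: w5:F. ✗
w5: successors {w5}; Diamond not q there: w5:F. ✗
Satisfying worlds: {w2}.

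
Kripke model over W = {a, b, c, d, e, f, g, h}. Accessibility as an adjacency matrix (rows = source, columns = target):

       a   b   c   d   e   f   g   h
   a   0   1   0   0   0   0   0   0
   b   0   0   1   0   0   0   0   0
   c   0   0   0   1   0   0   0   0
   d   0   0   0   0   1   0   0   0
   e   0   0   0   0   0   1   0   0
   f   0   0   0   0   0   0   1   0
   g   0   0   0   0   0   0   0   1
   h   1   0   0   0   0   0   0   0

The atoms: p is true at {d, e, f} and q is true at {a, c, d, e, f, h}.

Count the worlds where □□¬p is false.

a: successors {b}; □¬p there: b:T. ✓
b: successors {c}; □¬p there: c:F. ✗
c: successors {d}; □¬p there: d:F. ✗
d: successors {e}; □¬p there: e:F. ✗
e: successors {f}; □¬p there: f:T. ✓
f: successors {g}; □¬p there: g:T. ✓
g: successors {h}; □¬p there: h:T. ✓
h: successors {a}; □¬p there: a:T. ✓
Satisfying worlds: {a, e, f, g, h}.
So □□¬p fails at the other 3 worlds.

3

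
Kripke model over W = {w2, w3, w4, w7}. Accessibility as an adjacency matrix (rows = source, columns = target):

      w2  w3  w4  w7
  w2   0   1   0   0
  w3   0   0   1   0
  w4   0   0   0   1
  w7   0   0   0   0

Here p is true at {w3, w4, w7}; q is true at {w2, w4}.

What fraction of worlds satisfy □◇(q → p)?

3/4

w2: successors {w3}; ◇(q → p) there: w3:T. ✓
w3: successors {w4}; ◇(q → p) there: w4:T. ✓
w4: successors {w7}; ◇(q → p) there: w7:F. ✗
w7: no successors, so □◇(q → p) holds vacuously. ✓
That's 3 of 4 worlds, so 3/4.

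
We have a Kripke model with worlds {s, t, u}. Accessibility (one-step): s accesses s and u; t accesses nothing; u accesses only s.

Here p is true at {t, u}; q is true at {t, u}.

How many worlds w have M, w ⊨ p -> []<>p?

s: p is F, []<>p is F. ✓
t: p is T, []<>p is T. ✓
u: p is T, []<>p is T. ✓
Satisfying worlds: {s, t, u}.

3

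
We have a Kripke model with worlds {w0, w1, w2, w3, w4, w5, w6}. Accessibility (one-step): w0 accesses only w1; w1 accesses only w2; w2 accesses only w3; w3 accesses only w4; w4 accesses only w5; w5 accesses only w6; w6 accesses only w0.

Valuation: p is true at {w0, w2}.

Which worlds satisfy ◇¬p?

w0: successors {w1}; ¬p there: w1:T. ✓
w1: successors {w2}; ¬p there: w2:F. ✗
w2: successors {w3}; ¬p there: w3:T. ✓
w3: successors {w4}; ¬p there: w4:T. ✓
w4: successors {w5}; ¬p there: w5:T. ✓
w5: successors {w6}; ¬p there: w6:T. ✓
w6: successors {w0}; ¬p there: w0:F. ✗

{w0, w2, w3, w4, w5}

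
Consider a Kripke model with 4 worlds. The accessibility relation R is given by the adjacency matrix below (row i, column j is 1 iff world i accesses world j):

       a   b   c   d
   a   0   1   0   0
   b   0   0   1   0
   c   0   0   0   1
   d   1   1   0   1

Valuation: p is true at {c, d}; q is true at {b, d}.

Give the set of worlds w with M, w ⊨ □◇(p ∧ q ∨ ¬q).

a: successors {b}; ◇(p ∧ q ∨ ¬q) there: b:T. ✓
b: successors {c}; ◇(p ∧ q ∨ ¬q) there: c:T. ✓
c: successors {d}; ◇(p ∧ q ∨ ¬q) there: d:T. ✓
d: successors {a, b, d}; ◇(p ∧ q ∨ ¬q) there: a:F, b:T, d:T. ✗

{a, b, c}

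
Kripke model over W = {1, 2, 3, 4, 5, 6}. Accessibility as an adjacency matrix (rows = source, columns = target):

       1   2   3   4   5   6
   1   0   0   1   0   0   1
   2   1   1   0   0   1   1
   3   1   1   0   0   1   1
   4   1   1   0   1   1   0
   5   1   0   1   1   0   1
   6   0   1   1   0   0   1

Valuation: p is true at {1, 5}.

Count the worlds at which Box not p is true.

2

1: successors {3, 6}; not p there: 3:T, 6:T. ✓
2: successors {1, 2, 5, 6}; not p there: 1:F, 2:T, 5:F, 6:T. ✗
3: successors {1, 2, 5, 6}; not p there: 1:F, 2:T, 5:F, 6:T. ✗
4: successors {1, 2, 4, 5}; not p there: 1:F, 2:T, 4:T, 5:F. ✗
5: successors {1, 3, 4, 6}; not p there: 1:F, 3:T, 4:T, 6:T. ✗
6: successors {2, 3, 6}; not p there: 2:T, 3:T, 6:T. ✓
Satisfying worlds: {1, 6}.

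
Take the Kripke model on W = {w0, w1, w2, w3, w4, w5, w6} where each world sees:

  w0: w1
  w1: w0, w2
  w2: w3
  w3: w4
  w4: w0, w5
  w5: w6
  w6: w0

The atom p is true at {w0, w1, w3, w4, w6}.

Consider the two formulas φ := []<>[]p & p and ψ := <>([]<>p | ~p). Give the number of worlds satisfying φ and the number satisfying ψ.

2 and 7

For []<>[]p & p:
w0: []<>[]p is T, p is T. ✓
w1: []<>[]p is F, p is T. ✗
w2: []<>[]p is F, p is F. ✗
w3: []<>[]p is T, p is T. ✓
w4: []<>[]p is F, p is T. ✗
w5: []<>[]p is T, p is F. ✗
w6: []<>[]p is F, p is T. ✗
— 2 worlds.
For <>([]<>p | ~p):
w0: successors {w1}; []<>p | ~p there: w1:T. ✓
w1: successors {w0, w2}; []<>p | ~p there: w0:T, w2:T. ✓
w2: successors {w3}; []<>p | ~p there: w3:T. ✓
w3: successors {w4}; []<>p | ~p there: w4:T. ✓
w4: successors {w0, w5}; []<>p | ~p there: w0:T, w5:T. ✓
w5: successors {w6}; []<>p | ~p there: w6:T. ✓
w6: successors {w0}; []<>p | ~p there: w0:T. ✓
— 7 worlds.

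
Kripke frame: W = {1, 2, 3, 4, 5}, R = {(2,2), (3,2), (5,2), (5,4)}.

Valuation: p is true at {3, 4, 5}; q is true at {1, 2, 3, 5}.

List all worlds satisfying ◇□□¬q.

1: no successors, so ◇□□¬q fails. ✗
2: successors {2}; □□¬q there: 2:F. ✗
3: successors {2}; □□¬q there: 2:F. ✗
4: no successors, so ◇□□¬q fails. ✗
5: successors {2, 4}; □□¬q there: 2:F, 4:T. ✓

{5}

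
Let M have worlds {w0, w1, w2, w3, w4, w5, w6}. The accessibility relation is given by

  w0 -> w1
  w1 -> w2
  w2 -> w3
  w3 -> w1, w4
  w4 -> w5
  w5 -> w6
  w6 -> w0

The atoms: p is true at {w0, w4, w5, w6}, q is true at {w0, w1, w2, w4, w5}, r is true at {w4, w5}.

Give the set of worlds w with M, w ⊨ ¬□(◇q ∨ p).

{w1}

w0: □(◇q ∨ p) is T. ✗
w1: □(◇q ∨ p) is F. ✓
w2: □(◇q ∨ p) is T. ✗
w3: □(◇q ∨ p) is T. ✗
w4: □(◇q ∨ p) is T. ✗
w5: □(◇q ∨ p) is T. ✗
w6: □(◇q ∨ p) is T. ✗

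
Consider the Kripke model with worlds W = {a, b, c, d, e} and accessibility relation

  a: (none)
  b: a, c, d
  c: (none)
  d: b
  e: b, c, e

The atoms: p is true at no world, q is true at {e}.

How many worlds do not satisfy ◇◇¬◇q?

a: no successors, so ◇◇¬◇q fails. ✗
b: successors {a, c, d}; ◇¬◇q there: a:F, c:F, d:T. ✓
c: no successors, so ◇◇¬◇q fails. ✗
d: successors {b}; ◇¬◇q there: b:T. ✓
e: successors {b, c, e}; ◇¬◇q there: b:T, c:F, e:T. ✓
Satisfying worlds: {b, d, e}.
So ◇◇¬◇q fails at the other 2 worlds.

2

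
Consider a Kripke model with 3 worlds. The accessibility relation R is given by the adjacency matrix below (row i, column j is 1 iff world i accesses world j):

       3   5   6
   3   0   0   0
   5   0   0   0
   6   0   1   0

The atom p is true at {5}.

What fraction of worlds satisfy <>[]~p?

3: no successors, so <>[]~p fails. ✗
5: no successors, so <>[]~p fails. ✗
6: successors {5}; []~p there: 5:T. ✓
That's 1 of 3 worlds, so 1/3.

1/3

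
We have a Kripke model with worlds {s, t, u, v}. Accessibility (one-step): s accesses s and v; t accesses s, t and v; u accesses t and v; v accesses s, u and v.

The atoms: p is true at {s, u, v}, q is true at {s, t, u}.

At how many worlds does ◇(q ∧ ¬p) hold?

2

s: successors {s, v}; q ∧ ¬p there: s:F, v:F. ✗
t: successors {s, t, v}; q ∧ ¬p there: s:F, t:T, v:F. ✓
u: successors {t, v}; q ∧ ¬p there: t:T, v:F. ✓
v: successors {s, u, v}; q ∧ ¬p there: s:F, u:F, v:F. ✗
Satisfying worlds: {t, u}.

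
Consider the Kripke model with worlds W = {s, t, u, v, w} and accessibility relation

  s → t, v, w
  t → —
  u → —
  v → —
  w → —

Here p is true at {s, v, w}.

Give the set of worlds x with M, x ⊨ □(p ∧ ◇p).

s: successors {t, v, w}; p ∧ ◇p there: t:F, v:F, w:F. ✗
t: no successors, so □(p ∧ ◇p) holds vacuously. ✓
u: no successors, so □(p ∧ ◇p) holds vacuously. ✓
v: no successors, so □(p ∧ ◇p) holds vacuously. ✓
w: no successors, so □(p ∧ ◇p) holds vacuously. ✓

{t, u, v, w}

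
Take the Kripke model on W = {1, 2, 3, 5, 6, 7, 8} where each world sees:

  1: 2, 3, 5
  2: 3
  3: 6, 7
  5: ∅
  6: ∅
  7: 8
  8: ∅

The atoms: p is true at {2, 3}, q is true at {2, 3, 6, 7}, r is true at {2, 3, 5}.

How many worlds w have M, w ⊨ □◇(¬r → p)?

1: successors {2, 3, 5}; ◇(¬r → p) there: 2:T, 3:F, 5:F. ✗
2: successors {3}; ◇(¬r → p) there: 3:F. ✗
3: successors {6, 7}; ◇(¬r → p) there: 6:F, 7:F. ✗
5: no successors, so □◇(¬r → p) holds vacuously. ✓
6: no successors, so □◇(¬r → p) holds vacuously. ✓
7: successors {8}; ◇(¬r → p) there: 8:F. ✗
8: no successors, so □◇(¬r → p) holds vacuously. ✓
Satisfying worlds: {5, 6, 8}.

3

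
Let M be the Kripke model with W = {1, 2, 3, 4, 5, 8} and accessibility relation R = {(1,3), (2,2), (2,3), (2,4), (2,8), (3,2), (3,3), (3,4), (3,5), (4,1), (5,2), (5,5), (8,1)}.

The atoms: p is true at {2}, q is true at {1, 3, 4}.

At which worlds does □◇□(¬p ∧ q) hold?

1: successors {3}; ◇□(¬p ∧ q) there: 3:T. ✓
2: successors {2, 3, 4, 8}; ◇□(¬p ∧ q) there: 2:T, 3:T, 4:T, 8:T. ✓
3: successors {2, 3, 4, 5}; ◇□(¬p ∧ q) there: 2:T, 3:T, 4:T, 5:F. ✗
4: successors {1}; ◇□(¬p ∧ q) there: 1:F. ✗
5: successors {2, 5}; ◇□(¬p ∧ q) there: 2:T, 5:F. ✗
8: successors {1}; ◇□(¬p ∧ q) there: 1:F. ✗

{1, 2}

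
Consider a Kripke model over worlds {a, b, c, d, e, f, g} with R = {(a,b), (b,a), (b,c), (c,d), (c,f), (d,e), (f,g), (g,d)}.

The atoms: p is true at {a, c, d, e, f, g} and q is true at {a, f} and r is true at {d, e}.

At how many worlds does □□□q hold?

3

a: successors {b}; □□q there: b:F. ✗
b: successors {a, c}; □□q there: a:F, c:F. ✗
c: successors {d, f}; □□q there: d:T, f:F. ✗
d: successors {e}; □□q there: e:T. ✓
e: no successors, so □□□q holds vacuously. ✓
f: successors {g}; □□q there: g:F. ✗
g: successors {d}; □□q there: d:T. ✓
Satisfying worlds: {d, e, g}.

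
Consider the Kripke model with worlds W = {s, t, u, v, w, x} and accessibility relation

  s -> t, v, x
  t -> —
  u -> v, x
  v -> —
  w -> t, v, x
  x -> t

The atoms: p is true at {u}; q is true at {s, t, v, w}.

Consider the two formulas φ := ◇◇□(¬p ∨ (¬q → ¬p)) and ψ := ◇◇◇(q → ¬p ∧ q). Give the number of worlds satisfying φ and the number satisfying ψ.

3 and 0

For ◇◇□(¬p ∨ (¬q → ¬p)):
s: successors {t, v, x}; ◇□(¬p ∨ (¬q → ¬p)) there: t:F, v:F, x:T. ✓
t: no successors, so ◇◇□(¬p ∨ (¬q → ¬p)) fails. ✗
u: successors {v, x}; ◇□(¬p ∨ (¬q → ¬p)) there: v:F, x:T. ✓
v: no successors, so ◇◇□(¬p ∨ (¬q → ¬p)) fails. ✗
w: successors {t, v, x}; ◇□(¬p ∨ (¬q → ¬p)) there: t:F, v:F, x:T. ✓
x: successors {t}; ◇□(¬p ∨ (¬q → ¬p)) there: t:F. ✗
— 3 worlds.
For ◇◇◇(q → ¬p ∧ q):
s: successors {t, v, x}; ◇◇(q → ¬p ∧ q) there: t:F, v:F, x:F. ✗
t: no successors, so ◇◇◇(q → ¬p ∧ q) fails. ✗
u: successors {v, x}; ◇◇(q → ¬p ∧ q) there: v:F, x:F. ✗
v: no successors, so ◇◇◇(q → ¬p ∧ q) fails. ✗
w: successors {t, v, x}; ◇◇(q → ¬p ∧ q) there: t:F, v:F, x:F. ✗
x: successors {t}; ◇◇(q → ¬p ∧ q) there: t:F. ✗
— 0 worlds.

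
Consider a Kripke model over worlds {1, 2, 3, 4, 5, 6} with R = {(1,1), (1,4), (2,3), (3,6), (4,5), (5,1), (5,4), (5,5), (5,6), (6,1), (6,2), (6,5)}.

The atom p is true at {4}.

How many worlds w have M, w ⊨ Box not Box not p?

1

1: successors {1, 4}; not Box not p there: 1:T, 4:F. ✗
2: successors {3}; not Box not p there: 3:F. ✗
3: successors {6}; not Box not p there: 6:F. ✗
4: successors {5}; not Box not p there: 5:T. ✓
5: successors {1, 4, 5, 6}; not Box not p there: 1:T, 4:F, 5:T, 6:F. ✗
6: successors {1, 2, 5}; not Box not p there: 1:T, 2:F, 5:T. ✗
Satisfying worlds: {4}.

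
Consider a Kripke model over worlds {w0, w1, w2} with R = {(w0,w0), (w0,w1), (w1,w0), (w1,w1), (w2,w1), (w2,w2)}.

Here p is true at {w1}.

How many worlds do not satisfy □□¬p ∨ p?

2

w0: □□¬p is F, p is F. ✗
w1: □□¬p is F, p is T. ✓
w2: □□¬p is F, p is F. ✗
Satisfying worlds: {w1}.
So □□¬p ∨ p fails at the other 2 worlds.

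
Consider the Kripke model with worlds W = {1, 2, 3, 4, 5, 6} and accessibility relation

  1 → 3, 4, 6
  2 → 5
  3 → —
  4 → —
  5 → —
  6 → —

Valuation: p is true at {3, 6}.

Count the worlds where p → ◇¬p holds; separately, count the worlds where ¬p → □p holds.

For p → ◇¬p:
1: p is F, ◇¬p is T. ✓
2: p is F, ◇¬p is T. ✓
3: p is T, ◇¬p is F. ✗
4: p is F, ◇¬p is F. ✓
5: p is F, ◇¬p is F. ✓
6: p is T, ◇¬p is F. ✗
— 4 worlds.
For ¬p → □p:
1: ¬p is T, □p is F. ✗
2: ¬p is T, □p is F. ✗
3: ¬p is F, □p is T. ✓
4: ¬p is T, □p is T. ✓
5: ¬p is T, □p is T. ✓
6: ¬p is F, □p is T. ✓
— 4 worlds.

4 and 4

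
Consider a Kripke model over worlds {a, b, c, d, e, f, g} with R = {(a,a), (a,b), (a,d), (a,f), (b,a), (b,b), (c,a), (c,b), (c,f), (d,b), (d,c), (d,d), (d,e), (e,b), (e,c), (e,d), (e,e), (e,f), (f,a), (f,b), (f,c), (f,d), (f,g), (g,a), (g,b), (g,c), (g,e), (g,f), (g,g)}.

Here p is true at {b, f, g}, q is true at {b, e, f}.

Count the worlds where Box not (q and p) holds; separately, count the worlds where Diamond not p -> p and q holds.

For Box not (q and p):
a: successors {a, b, d, f}; not (q and p) there: a:T, b:F, d:T, f:F. ✗
b: successors {a, b}; not (q and p) there: a:T, b:F. ✗
c: successors {a, b, f}; not (q and p) there: a:T, b:F, f:F. ✗
d: successors {b, c, d, e}; not (q and p) there: b:F, c:T, d:T, e:T. ✗
e: successors {b, c, d, e, f}; not (q and p) there: b:F, c:T, d:T, e:T, f:F. ✗
f: successors {a, b, c, d, g}; not (q and p) there: a:T, b:F, c:T, d:T, g:T. ✗
g: successors {a, b, c, e, f, g}; not (q and p) there: a:T, b:F, c:T, e:T, f:F, g:T. ✗
— 0 worlds.
For Diamond not p -> p and q:
a: Diamond not p is T, p and q is F. ✗
b: Diamond not p is T, p and q is T. ✓
c: Diamond not p is T, p and q is F. ✗
d: Diamond not p is T, p and q is F. ✗
e: Diamond not p is T, p and q is F. ✗
f: Diamond not p is T, p and q is T. ✓
g: Diamond not p is T, p and q is F. ✗
— 2 worlds.

0 and 2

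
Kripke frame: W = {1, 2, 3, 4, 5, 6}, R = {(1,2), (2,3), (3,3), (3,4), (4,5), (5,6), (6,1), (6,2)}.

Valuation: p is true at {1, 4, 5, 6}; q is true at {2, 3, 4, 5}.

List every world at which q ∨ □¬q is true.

{2, 3, 4, 5}

1: q is F, □¬q is F. ✗
2: q is T, □¬q is F. ✓
3: q is T, □¬q is F. ✓
4: q is T, □¬q is F. ✓
5: q is T, □¬q is T. ✓
6: q is F, □¬q is F. ✗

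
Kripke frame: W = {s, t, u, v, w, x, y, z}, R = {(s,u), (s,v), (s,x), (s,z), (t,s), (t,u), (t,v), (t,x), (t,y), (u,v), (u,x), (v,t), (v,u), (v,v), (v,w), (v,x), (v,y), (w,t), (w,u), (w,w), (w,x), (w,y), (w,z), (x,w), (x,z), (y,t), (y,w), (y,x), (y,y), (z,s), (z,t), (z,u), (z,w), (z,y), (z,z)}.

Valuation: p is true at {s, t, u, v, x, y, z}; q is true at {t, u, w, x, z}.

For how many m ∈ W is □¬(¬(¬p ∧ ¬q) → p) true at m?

0

s: successors {u, v, x, z}; ¬(¬(¬p ∧ ¬q) → p) there: u:F, v:F, x:F, z:F. ✗
t: successors {s, u, v, x, y}; ¬(¬(¬p ∧ ¬q) → p) there: s:F, u:F, v:F, x:F, y:F. ✗
u: successors {v, x}; ¬(¬(¬p ∧ ¬q) → p) there: v:F, x:F. ✗
v: successors {t, u, v, w, x, y}; ¬(¬(¬p ∧ ¬q) → p) there: t:F, u:F, v:F, w:T, x:F, y:F. ✗
w: successors {t, u, w, x, y, z}; ¬(¬(¬p ∧ ¬q) → p) there: t:F, u:F, w:T, x:F, y:F, z:F. ✗
x: successors {w, z}; ¬(¬(¬p ∧ ¬q) → p) there: w:T, z:F. ✗
y: successors {t, w, x, y}; ¬(¬(¬p ∧ ¬q) → p) there: t:F, w:T, x:F, y:F. ✗
z: successors {s, t, u, w, y, z}; ¬(¬(¬p ∧ ¬q) → p) there: s:F, t:F, u:F, w:T, y:F, z:F. ✗
Satisfying worlds: ∅.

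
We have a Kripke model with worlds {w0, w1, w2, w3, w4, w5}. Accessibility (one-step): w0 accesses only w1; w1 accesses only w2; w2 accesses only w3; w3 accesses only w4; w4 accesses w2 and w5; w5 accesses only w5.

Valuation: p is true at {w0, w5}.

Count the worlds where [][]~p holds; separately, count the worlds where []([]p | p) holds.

For [][]~p:
w0: successors {w1}; []~p there: w1:T. ✓
w1: successors {w2}; []~p there: w2:T. ✓
w2: successors {w3}; []~p there: w3:T. ✓
w3: successors {w4}; []~p there: w4:F. ✗
w4: successors {w2, w5}; []~p there: w2:T, w5:F. ✗
w5: successors {w5}; []~p there: w5:F. ✗
— 3 worlds.
For []([]p | p):
w0: successors {w1}; []p | p there: w1:F. ✗
w1: successors {w2}; []p | p there: w2:F. ✗
w2: successors {w3}; []p | p there: w3:F. ✗
w3: successors {w4}; []p | p there: w4:F. ✗
w4: successors {w2, w5}; []p | p there: w2:F, w5:T. ✗
w5: successors {w5}; []p | p there: w5:T. ✓
— 1 world.

3 and 1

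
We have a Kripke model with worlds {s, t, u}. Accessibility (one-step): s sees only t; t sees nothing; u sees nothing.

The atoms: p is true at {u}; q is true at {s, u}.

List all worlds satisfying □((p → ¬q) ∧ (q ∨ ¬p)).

{s, t, u}

s: successors {t}; (p → ¬q) ∧ (q ∨ ¬p) there: t:T. ✓
t: no successors, so □((p → ¬q) ∧ (q ∨ ¬p)) holds vacuously. ✓
u: no successors, so □((p → ¬q) ∧ (q ∨ ¬p)) holds vacuously. ✓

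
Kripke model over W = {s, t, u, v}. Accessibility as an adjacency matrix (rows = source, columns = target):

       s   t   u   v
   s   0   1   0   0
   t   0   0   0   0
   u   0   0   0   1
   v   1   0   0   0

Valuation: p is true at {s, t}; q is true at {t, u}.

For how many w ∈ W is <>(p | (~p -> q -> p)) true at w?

3

s: successors {t}; p | (~p -> q -> p) there: t:T. ✓
t: no successors, so <>(p | (~p -> q -> p)) fails. ✗
u: successors {v}; p | (~p -> q -> p) there: v:T. ✓
v: successors {s}; p | (~p -> q -> p) there: s:T. ✓
Satisfying worlds: {s, u, v}.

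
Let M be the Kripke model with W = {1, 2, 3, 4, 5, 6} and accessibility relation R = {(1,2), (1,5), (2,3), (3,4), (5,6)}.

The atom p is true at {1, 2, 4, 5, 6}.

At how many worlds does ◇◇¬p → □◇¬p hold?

1: ◇◇¬p is T, □◇¬p is F. ✗
2: ◇◇¬p is F, □◇¬p is F. ✓
3: ◇◇¬p is F, □◇¬p is F. ✓
4: ◇◇¬p is F, □◇¬p is T. ✓
5: ◇◇¬p is F, □◇¬p is F. ✓
6: ◇◇¬p is F, □◇¬p is T. ✓
Satisfying worlds: {2, 3, 4, 5, 6}.

5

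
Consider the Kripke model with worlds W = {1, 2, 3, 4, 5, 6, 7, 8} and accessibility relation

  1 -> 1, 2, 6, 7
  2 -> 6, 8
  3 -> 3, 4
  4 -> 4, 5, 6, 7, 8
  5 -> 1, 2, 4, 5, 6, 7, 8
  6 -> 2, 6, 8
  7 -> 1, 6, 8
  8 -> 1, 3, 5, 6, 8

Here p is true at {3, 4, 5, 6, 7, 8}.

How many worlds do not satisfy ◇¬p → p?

1: ◇¬p is T, p is F. ✗
2: ◇¬p is F, p is F. ✓
3: ◇¬p is F, p is T. ✓
4: ◇¬p is F, p is T. ✓
5: ◇¬p is T, p is T. ✓
6: ◇¬p is T, p is T. ✓
7: ◇¬p is T, p is T. ✓
8: ◇¬p is T, p is T. ✓
Satisfying worlds: {2, 3, 4, 5, 6, 7, 8}.
So ◇¬p → p fails at the other 1 world.

1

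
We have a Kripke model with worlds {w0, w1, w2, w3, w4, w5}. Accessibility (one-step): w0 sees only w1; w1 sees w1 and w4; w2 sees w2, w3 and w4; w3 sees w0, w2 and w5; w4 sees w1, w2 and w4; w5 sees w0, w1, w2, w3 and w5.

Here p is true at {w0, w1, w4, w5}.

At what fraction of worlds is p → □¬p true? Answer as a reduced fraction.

1/3

w0: p is T, □¬p is F. ✗
w1: p is T, □¬p is F. ✗
w2: p is F, □¬p is F. ✓
w3: p is F, □¬p is F. ✓
w4: p is T, □¬p is F. ✗
w5: p is T, □¬p is F. ✗
That's 2 of 6 worlds, so 2/6 = 1/3.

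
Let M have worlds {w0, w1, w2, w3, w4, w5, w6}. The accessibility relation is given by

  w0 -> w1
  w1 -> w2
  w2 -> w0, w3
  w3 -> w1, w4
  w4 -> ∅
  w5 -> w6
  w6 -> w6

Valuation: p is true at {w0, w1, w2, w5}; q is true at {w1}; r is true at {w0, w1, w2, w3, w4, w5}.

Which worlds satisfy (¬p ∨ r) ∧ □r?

w0: ¬p ∨ r is T, □r is T. ✓
w1: ¬p ∨ r is T, □r is T. ✓
w2: ¬p ∨ r is T, □r is T. ✓
w3: ¬p ∨ r is T, □r is T. ✓
w4: ¬p ∨ r is T, □r is T. ✓
w5: ¬p ∨ r is T, □r is F. ✗
w6: ¬p ∨ r is T, □r is F. ✗

{w0, w1, w2, w3, w4}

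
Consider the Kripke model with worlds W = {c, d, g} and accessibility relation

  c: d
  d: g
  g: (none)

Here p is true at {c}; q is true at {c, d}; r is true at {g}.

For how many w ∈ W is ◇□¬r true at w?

c: successors {d}; □¬r there: d:F. ✗
d: successors {g}; □¬r there: g:T. ✓
g: no successors, so ◇□¬r fails. ✗
Satisfying worlds: {d}.

1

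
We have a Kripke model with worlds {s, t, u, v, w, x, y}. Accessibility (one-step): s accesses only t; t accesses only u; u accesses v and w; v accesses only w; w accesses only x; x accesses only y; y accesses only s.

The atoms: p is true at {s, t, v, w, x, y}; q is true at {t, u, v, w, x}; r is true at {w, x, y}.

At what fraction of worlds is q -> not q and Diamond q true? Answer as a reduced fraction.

s: q is F, not q and Diamond q is T. ✓
t: q is T, not q and Diamond q is F. ✗
u: q is T, not q and Diamond q is F. ✗
v: q is T, not q and Diamond q is F. ✗
w: q is T, not q and Diamond q is F. ✗
x: q is T, not q and Diamond q is F. ✗
y: q is F, not q and Diamond q is F. ✓
That's 2 of 7 worlds, so 2/7.

2/7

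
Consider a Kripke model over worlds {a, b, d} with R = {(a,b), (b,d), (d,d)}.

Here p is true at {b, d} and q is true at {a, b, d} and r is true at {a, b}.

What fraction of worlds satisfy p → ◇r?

1/3

a: p is F, ◇r is T. ✓
b: p is T, ◇r is F. ✗
d: p is T, ◇r is F. ✗
That's 1 of 3 worlds, so 1/3.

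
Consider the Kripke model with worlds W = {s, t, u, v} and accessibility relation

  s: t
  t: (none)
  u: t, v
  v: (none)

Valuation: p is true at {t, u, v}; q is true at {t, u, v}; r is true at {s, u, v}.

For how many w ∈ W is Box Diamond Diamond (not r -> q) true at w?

2

s: successors {t}; Diamond Diamond (not r -> q) there: t:F. ✗
t: no successors, so Box Diamond Diamond (not r -> q) holds vacuously. ✓
u: successors {t, v}; Diamond Diamond (not r -> q) there: t:F, v:F. ✗
v: no successors, so Box Diamond Diamond (not r -> q) holds vacuously. ✓
Satisfying worlds: {t, v}.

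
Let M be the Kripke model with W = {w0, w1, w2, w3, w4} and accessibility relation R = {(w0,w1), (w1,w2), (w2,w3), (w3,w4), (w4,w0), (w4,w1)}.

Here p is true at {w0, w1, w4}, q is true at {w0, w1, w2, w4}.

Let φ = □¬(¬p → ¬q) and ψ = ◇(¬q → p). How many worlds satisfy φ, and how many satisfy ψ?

For □¬(¬p → ¬q):
w0: successors {w1}; ¬(¬p → ¬q) there: w1:F. ✗
w1: successors {w2}; ¬(¬p → ¬q) there: w2:T. ✓
w2: successors {w3}; ¬(¬p → ¬q) there: w3:F. ✗
w3: successors {w4}; ¬(¬p → ¬q) there: w4:F. ✗
w4: successors {w0, w1}; ¬(¬p → ¬q) there: w0:F, w1:F. ✗
— 1 world.
For ◇(¬q → p):
w0: successors {w1}; ¬q → p there: w1:T. ✓
w1: successors {w2}; ¬q → p there: w2:T. ✓
w2: successors {w3}; ¬q → p there: w3:F. ✗
w3: successors {w4}; ¬q → p there: w4:T. ✓
w4: successors {w0, w1}; ¬q → p there: w0:T, w1:T. ✓
— 4 worlds.

1 and 4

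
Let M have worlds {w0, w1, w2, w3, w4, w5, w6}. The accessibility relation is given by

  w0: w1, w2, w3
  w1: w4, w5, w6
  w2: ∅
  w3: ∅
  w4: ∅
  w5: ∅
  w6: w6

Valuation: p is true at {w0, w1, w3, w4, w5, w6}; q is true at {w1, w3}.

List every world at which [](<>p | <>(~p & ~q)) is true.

w0: successors {w1, w2, w3}; <>p | <>(~p & ~q) there: w1:T, w2:F, w3:F. ✗
w1: successors {w4, w5, w6}; <>p | <>(~p & ~q) there: w4:F, w5:F, w6:T. ✗
w2: no successors, so [](<>p | <>(~p & ~q)) holds vacuously. ✓
w3: no successors, so [](<>p | <>(~p & ~q)) holds vacuously. ✓
w4: no successors, so [](<>p | <>(~p & ~q)) holds vacuously. ✓
w5: no successors, so [](<>p | <>(~p & ~q)) holds vacuously. ✓
w6: successors {w6}; <>p | <>(~p & ~q) there: w6:T. ✓

{w2, w3, w4, w5, w6}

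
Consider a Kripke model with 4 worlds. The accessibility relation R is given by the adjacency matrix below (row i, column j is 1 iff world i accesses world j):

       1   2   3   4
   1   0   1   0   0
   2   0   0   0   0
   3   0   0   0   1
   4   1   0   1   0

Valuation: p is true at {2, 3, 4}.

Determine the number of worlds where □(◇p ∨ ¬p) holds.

1: successors {2}; ◇p ∨ ¬p there: 2:F. ✗
2: no successors, so □(◇p ∨ ¬p) holds vacuously. ✓
3: successors {4}; ◇p ∨ ¬p there: 4:T. ✓
4: successors {1, 3}; ◇p ∨ ¬p there: 1:T, 3:T. ✓
Satisfying worlds: {2, 3, 4}.

3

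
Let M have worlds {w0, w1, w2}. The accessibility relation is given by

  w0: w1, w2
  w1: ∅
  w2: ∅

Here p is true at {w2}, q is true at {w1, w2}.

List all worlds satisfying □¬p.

w0: successors {w1, w2}; ¬p there: w1:T, w2:F. ✗
w1: no successors, so □¬p holds vacuously. ✓
w2: no successors, so □¬p holds vacuously. ✓

{w1, w2}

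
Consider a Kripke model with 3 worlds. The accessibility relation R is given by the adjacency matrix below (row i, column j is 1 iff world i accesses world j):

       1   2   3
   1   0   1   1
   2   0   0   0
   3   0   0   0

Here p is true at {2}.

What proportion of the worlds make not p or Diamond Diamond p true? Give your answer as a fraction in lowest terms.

1: not p is T, Diamond Diamond p is F. ✓
2: not p is F, Diamond Diamond p is F. ✗
3: not p is T, Diamond Diamond p is F. ✓
That's 2 of 3 worlds, so 2/3.

2/3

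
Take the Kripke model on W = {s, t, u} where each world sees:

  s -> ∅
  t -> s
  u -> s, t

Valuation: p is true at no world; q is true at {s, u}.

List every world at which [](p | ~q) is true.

s: no successors, so [](p | ~q) holds vacuously. ✓
t: successors {s}; p | ~q there: s:F. ✗
u: successors {s, t}; p | ~q there: s:F, t:T. ✗

{s}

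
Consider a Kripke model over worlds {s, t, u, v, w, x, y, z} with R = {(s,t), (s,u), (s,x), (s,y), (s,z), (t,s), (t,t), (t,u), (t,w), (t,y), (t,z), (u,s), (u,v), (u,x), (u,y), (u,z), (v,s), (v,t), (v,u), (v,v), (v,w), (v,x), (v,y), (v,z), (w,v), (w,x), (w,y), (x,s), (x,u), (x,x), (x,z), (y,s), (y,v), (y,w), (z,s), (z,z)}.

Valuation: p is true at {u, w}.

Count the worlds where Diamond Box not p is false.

s: successors {t, u, x, y, z}; Box not p there: t:F, u:T, x:F, y:F, z:T. ✓
t: successors {s, t, u, w, y, z}; Box not p there: s:F, t:F, u:T, w:T, y:F, z:T. ✓
u: successors {s, v, x, y, z}; Box not p there: s:F, v:F, x:F, y:F, z:T. ✓
v: successors {s, t, u, v, w, x, y, z}; Box not p there: s:F, t:F, u:T, v:F, w:T, x:F, y:F, z:T. ✓
w: successors {v, x, y}; Box not p there: v:F, x:F, y:F. ✗
x: successors {s, u, x, z}; Box not p there: s:F, u:T, x:F, z:T. ✓
y: successors {s, v, w}; Box not p there: s:F, v:F, w:T. ✓
z: successors {s, z}; Box not p there: s:F, z:T. ✓
Satisfying worlds: {s, t, u, v, x, y, z}.
So Diamond Box not p fails at the other 1 world.

1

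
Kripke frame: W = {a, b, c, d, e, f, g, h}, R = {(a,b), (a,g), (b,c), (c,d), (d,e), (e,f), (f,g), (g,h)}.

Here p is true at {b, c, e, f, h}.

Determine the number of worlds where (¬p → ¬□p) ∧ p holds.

5

a: ¬p → ¬□p is T, p is F. ✗
b: ¬p → ¬□p is T, p is T. ✓
c: ¬p → ¬□p is T, p is T. ✓
d: ¬p → ¬□p is F, p is F. ✗
e: ¬p → ¬□p is T, p is T. ✓
f: ¬p → ¬□p is T, p is T. ✓
g: ¬p → ¬□p is F, p is F. ✗
h: ¬p → ¬□p is T, p is T. ✓
Satisfying worlds: {b, c, e, f, h}.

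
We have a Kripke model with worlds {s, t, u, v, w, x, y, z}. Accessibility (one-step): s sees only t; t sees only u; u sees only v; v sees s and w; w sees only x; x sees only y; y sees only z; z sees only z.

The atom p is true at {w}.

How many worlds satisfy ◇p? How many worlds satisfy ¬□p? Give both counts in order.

1 and 8

For ◇p:
s: successors {t}; p there: t:F. ✗
t: successors {u}; p there: u:F. ✗
u: successors {v}; p there: v:F. ✗
v: successors {s, w}; p there: s:F, w:T. ✓
w: successors {x}; p there: x:F. ✗
x: successors {y}; p there: y:F. ✗
y: successors {z}; p there: z:F. ✗
z: successors {z}; p there: z:F. ✗
— 1 world.
For ¬□p:
s: □p is F. ✓
t: □p is F. ✓
u: □p is F. ✓
v: □p is F. ✓
w: □p is F. ✓
x: □p is F. ✓
y: □p is F. ✓
z: □p is F. ✓
— 8 worlds.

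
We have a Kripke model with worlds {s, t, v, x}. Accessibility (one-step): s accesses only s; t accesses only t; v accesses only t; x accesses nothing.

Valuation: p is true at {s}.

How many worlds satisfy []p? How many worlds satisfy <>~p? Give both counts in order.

2 and 2

For []p:
s: successors {s}; p there: s:T. ✓
t: successors {t}; p there: t:F. ✗
v: successors {t}; p there: t:F. ✗
x: no successors, so []p holds vacuously. ✓
— 2 worlds.
For <>~p:
s: successors {s}; ~p there: s:F. ✗
t: successors {t}; ~p there: t:T. ✓
v: successors {t}; ~p there: t:T. ✓
x: no successors, so <>~p fails. ✗
— 2 worlds.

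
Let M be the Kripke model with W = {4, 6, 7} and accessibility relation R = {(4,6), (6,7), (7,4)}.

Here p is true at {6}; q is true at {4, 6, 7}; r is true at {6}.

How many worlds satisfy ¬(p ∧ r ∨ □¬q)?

4: p ∧ r ∨ □¬q is F. ✓
6: p ∧ r ∨ □¬q is T. ✗
7: p ∧ r ∨ □¬q is F. ✓
Satisfying worlds: {4, 7}.

2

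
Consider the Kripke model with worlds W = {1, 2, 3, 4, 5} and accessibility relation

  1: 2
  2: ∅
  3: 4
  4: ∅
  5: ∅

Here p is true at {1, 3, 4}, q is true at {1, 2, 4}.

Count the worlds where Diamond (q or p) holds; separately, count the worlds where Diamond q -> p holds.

For Diamond (q or p):
1: successors {2}; q or p there: 2:T. ✓
2: no successors, so Diamond (q or p) fails. ✗
3: successors {4}; q or p there: 4:T. ✓
4: no successors, so Diamond (q or p) fails. ✗
5: no successors, so Diamond (q or p) fails. ✗
— 2 worlds.
For Diamond q -> p:
1: Diamond q is T, p is T. ✓
2: Diamond q is F, p is F. ✓
3: Diamond q is T, p is T. ✓
4: Diamond q is F, p is T. ✓
5: Diamond q is F, p is F. ✓
— 5 worlds.

2 and 5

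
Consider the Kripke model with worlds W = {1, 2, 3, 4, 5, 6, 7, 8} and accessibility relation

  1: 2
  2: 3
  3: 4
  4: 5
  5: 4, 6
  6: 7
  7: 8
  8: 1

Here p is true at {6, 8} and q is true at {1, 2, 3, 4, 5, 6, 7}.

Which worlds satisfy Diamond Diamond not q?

1: successors {2}; Diamond not q there: 2:F. ✗
2: successors {3}; Diamond not q there: 3:F. ✗
3: successors {4}; Diamond not q there: 4:F. ✗
4: successors {5}; Diamond not q there: 5:F. ✗
5: successors {4, 6}; Diamond not q there: 4:F, 6:F. ✗
6: successors {7}; Diamond not q there: 7:T. ✓
7: successors {8}; Diamond not q there: 8:F. ✗
8: successors {1}; Diamond not q there: 1:F. ✗

{6}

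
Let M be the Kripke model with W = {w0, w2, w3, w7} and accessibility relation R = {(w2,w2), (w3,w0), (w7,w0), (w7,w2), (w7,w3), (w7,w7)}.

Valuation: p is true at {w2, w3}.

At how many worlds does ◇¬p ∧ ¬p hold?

w0: ◇¬p is F, ¬p is T. ✗
w2: ◇¬p is F, ¬p is F. ✗
w3: ◇¬p is T, ¬p is F. ✗
w7: ◇¬p is T, ¬p is T. ✓
Satisfying worlds: {w7}.

1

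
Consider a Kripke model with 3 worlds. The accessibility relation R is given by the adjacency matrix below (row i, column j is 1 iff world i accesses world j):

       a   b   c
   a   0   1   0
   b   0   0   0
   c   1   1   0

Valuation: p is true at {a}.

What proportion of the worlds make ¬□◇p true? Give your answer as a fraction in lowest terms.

2/3

a: □◇p is F. ✓
b: □◇p is T. ✗
c: □◇p is F. ✓
That's 2 of 3 worlds, so 2/3.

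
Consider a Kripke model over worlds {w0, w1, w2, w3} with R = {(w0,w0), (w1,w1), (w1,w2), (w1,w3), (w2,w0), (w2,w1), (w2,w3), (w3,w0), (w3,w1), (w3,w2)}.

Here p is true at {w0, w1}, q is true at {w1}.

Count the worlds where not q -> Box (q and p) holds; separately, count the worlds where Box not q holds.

For not q -> Box (q and p):
w0: not q is T, Box (q and p) is F. ✗
w1: not q is F, Box (q and p) is F. ✓
w2: not q is T, Box (q and p) is F. ✗
w3: not q is T, Box (q and p) is F. ✗
— 1 world.
For Box not q:
w0: successors {w0}; not q there: w0:T. ✓
w1: successors {w1, w2, w3}; not q there: w1:F, w2:T, w3:T. ✗
w2: successors {w0, w1, w3}; not q there: w0:T, w1:F, w3:T. ✗
w3: successors {w0, w1, w2}; not q there: w0:T, w1:F, w2:T. ✗
— 1 world.

1 and 1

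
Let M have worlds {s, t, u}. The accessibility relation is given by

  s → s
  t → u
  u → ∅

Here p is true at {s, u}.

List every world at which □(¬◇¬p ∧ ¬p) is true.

s: successors {s}; ¬◇¬p ∧ ¬p there: s:F. ✗
t: successors {u}; ¬◇¬p ∧ ¬p there: u:F. ✗
u: no successors, so □(¬◇¬p ∧ ¬p) holds vacuously. ✓

{u}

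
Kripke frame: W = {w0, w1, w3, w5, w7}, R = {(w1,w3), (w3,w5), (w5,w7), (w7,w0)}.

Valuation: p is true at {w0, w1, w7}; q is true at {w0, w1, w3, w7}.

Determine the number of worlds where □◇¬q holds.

w0: no successors, so □◇¬q holds vacuously. ✓
w1: successors {w3}; ◇¬q there: w3:T. ✓
w3: successors {w5}; ◇¬q there: w5:F. ✗
w5: successors {w7}; ◇¬q there: w7:F. ✗
w7: successors {w0}; ◇¬q there: w0:F. ✗
Satisfying worlds: {w0, w1}.

2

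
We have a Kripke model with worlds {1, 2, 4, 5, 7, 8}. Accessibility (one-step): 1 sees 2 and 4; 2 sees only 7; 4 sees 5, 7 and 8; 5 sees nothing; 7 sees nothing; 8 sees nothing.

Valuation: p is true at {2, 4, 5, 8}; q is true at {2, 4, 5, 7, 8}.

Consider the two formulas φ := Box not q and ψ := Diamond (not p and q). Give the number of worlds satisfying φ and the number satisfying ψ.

3 and 2

For Box not q:
1: successors {2, 4}; not q there: 2:F, 4:F. ✗
2: successors {7}; not q there: 7:F. ✗
4: successors {5, 7, 8}; not q there: 5:F, 7:F, 8:F. ✗
5: no successors, so Box not q holds vacuously. ✓
7: no successors, so Box not q holds vacuously. ✓
8: no successors, so Box not q holds vacuously. ✓
— 3 worlds.
For Diamond (not p and q):
1: successors {2, 4}; not p and q there: 2:F, 4:F. ✗
2: successors {7}; not p and q there: 7:T. ✓
4: successors {5, 7, 8}; not p and q there: 5:F, 7:T, 8:F. ✓
5: no successors, so Diamond (not p and q) fails. ✗
7: no successors, so Diamond (not p and q) fails. ✗
8: no successors, so Diamond (not p and q) fails. ✗
— 2 worlds.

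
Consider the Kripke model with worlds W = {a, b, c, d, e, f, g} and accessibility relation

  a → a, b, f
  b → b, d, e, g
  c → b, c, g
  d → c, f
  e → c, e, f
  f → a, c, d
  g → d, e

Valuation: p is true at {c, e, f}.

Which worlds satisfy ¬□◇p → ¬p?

{a, b, c, d, e, f, g}

a: ¬□◇p is F, ¬p is T. ✓
b: ¬□◇p is F, ¬p is T. ✓
c: ¬□◇p is F, ¬p is F. ✓
d: ¬□◇p is F, ¬p is T. ✓
e: ¬□◇p is F, ¬p is F. ✓
f: ¬□◇p is F, ¬p is F. ✓
g: ¬□◇p is F, ¬p is T. ✓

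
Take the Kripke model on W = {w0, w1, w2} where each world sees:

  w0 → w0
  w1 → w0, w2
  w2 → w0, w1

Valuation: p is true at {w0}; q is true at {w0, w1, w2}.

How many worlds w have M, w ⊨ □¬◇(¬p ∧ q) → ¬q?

w0: □¬◇(¬p ∧ q) is T, ¬q is F. ✗
w1: □¬◇(¬p ∧ q) is F, ¬q is F. ✓
w2: □¬◇(¬p ∧ q) is F, ¬q is F. ✓
Satisfying worlds: {w1, w2}.

2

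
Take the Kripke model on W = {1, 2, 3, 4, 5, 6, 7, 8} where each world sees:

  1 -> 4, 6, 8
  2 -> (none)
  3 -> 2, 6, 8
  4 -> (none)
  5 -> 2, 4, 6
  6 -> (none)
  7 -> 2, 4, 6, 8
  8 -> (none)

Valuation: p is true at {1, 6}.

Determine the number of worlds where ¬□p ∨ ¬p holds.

7

1: ¬□p is T, ¬p is F. ✓
2: ¬□p is F, ¬p is T. ✓
3: ¬□p is T, ¬p is T. ✓
4: ¬□p is F, ¬p is T. ✓
5: ¬□p is T, ¬p is T. ✓
6: ¬□p is F, ¬p is F. ✗
7: ¬□p is T, ¬p is T. ✓
8: ¬□p is F, ¬p is T. ✓
Satisfying worlds: {1, 2, 3, 4, 5, 7, 8}.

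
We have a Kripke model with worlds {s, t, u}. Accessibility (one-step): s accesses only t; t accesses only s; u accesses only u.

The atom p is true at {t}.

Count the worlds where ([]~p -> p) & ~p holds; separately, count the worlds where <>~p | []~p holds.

For ([]~p -> p) & ~p:
s: []~p -> p is T, ~p is T. ✓
t: []~p -> p is T, ~p is F. ✗
u: []~p -> p is F, ~p is T. ✗
— 1 world.
For <>~p | []~p:
s: <>~p is F, []~p is F. ✗
t: <>~p is T, []~p is T. ✓
u: <>~p is T, []~p is T. ✓
— 2 worlds.

1 and 2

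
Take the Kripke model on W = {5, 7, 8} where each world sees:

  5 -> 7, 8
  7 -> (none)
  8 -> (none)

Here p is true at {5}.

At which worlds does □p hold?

5: successors {7, 8}; p there: 7:F, 8:F. ✗
7: no successors, so □p holds vacuously. ✓
8: no successors, so □p holds vacuously. ✓

{7, 8}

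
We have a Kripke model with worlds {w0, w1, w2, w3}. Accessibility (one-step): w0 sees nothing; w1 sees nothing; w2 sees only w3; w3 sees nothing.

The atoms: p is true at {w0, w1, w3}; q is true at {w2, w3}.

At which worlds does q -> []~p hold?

{w0, w1, w3}

w0: q is F, []~p is T. ✓
w1: q is F, []~p is T. ✓
w2: q is T, []~p is F. ✗
w3: q is T, []~p is T. ✓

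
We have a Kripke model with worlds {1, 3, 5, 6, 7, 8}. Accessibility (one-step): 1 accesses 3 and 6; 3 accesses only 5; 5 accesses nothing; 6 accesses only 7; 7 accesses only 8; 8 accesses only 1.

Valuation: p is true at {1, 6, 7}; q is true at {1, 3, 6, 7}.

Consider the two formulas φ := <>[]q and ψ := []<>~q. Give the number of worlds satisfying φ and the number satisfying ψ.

For <>[]q:
1: successors {3, 6}; []q there: 3:F, 6:T. ✓
3: successors {5}; []q there: 5:T. ✓
5: no successors, so <>[]q fails. ✗
6: successors {7}; []q there: 7:F. ✗
7: successors {8}; []q there: 8:T. ✓
8: successors {1}; []q there: 1:T. ✓
— 4 worlds.
For []<>~q:
1: successors {3, 6}; <>~q there: 3:T, 6:F. ✗
3: successors {5}; <>~q there: 5:F. ✗
5: no successors, so []<>~q holds vacuously. ✓
6: successors {7}; <>~q there: 7:T. ✓
7: successors {8}; <>~q there: 8:F. ✗
8: successors {1}; <>~q there: 1:F. ✗
— 2 worlds.

4 and 2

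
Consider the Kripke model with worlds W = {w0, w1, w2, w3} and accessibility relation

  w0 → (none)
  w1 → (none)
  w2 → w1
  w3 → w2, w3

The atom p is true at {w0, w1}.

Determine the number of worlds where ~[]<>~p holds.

w0: []<>~p is T. ✗
w1: []<>~p is T. ✗
w2: []<>~p is F. ✓
w3: []<>~p is F. ✓
Satisfying worlds: {w2, w3}.

2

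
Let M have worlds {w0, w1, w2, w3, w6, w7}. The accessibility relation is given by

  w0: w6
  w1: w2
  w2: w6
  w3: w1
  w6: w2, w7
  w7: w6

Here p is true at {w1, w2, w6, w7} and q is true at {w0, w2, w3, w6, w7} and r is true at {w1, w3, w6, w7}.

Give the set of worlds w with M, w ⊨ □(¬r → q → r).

{w0, w2, w3, w7}

w0: successors {w6}; ¬r → q → r there: w6:T. ✓
w1: successors {w2}; ¬r → q → r there: w2:F. ✗
w2: successors {w6}; ¬r → q → r there: w6:T. ✓
w3: successors {w1}; ¬r → q → r there: w1:T. ✓
w6: successors {w2, w7}; ¬r → q → r there: w2:F, w7:T. ✗
w7: successors {w6}; ¬r → q → r there: w6:T. ✓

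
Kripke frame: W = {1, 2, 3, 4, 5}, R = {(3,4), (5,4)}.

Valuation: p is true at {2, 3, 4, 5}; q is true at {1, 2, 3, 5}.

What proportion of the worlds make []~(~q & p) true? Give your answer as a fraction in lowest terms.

1: no successors, so []~(~q & p) holds vacuously. ✓
2: no successors, so []~(~q & p) holds vacuously. ✓
3: successors {4}; ~(~q & p) there: 4:F. ✗
4: no successors, so []~(~q & p) holds vacuously. ✓
5: successors {4}; ~(~q & p) there: 4:F. ✗
That's 3 of 5 worlds, so 3/5.

3/5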